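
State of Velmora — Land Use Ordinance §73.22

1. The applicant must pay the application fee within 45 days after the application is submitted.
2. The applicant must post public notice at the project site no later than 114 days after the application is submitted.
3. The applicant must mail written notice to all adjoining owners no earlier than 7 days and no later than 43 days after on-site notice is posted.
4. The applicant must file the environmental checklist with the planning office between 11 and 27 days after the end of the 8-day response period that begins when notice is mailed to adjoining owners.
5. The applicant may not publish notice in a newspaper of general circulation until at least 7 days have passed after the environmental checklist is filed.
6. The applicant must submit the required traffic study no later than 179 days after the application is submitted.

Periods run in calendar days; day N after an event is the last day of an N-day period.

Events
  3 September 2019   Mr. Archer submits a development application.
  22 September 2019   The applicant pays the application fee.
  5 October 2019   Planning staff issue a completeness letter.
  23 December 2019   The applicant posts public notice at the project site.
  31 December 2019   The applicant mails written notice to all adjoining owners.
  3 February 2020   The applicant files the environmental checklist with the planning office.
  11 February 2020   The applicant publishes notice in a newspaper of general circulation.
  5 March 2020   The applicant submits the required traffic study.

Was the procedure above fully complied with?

Step 1: 45 days after 3 September 2019 (when the application is submitted) is 18 October 2019; 22 September 2019 is within that limit.
Step 2: 114 days after 3 September 2019 (when the application is submitted) is 26 December 2019; done 23 December 2019 — timely.
Step 3: the window is 7–43 days after 23 December 2019 (when on-site notice is posted), so 30 December 2019 through 4 February 2020; 31 December 2019 falls inside that range.
Step 4: the window is 11–27 days after 8 January 2020 (end of the 8-day response period, which began when notice is mailed to adjoining owners on 31 December 2019), so 19 January 2020 through 4 February 2020; done 3 February 2020 — within the window.
Step 5: the earliest permitted date is 7 days after 3 February 2020 (when the environmental checklist is filed), i.e. 10 February 2020; done 11 February 2020 — permitted.
Step 6: 179 days after 3 September 2019 (when the application is submitted) is 29 February 2020; not done until 5 March 2020, 5 days after the deadline.
No need to go further; step 6 was not satisfied.

No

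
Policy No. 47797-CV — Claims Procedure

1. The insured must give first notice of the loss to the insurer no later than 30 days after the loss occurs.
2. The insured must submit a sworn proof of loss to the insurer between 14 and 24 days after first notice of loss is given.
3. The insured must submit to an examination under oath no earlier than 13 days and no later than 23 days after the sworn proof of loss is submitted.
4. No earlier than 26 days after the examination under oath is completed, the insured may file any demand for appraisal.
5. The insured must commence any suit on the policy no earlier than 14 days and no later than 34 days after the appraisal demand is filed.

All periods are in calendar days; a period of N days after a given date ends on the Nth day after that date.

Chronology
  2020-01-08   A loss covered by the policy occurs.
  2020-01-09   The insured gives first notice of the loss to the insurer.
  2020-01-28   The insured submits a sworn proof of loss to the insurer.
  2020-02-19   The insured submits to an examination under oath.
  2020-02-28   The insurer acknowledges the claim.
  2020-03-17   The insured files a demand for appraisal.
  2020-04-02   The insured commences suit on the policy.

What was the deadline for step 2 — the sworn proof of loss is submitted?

Step 2 runs from 2020-01-09, when first notice of loss is given. The window is 14–24 days after 2020-01-09; it closes on 2020-02-02.

2020-02-02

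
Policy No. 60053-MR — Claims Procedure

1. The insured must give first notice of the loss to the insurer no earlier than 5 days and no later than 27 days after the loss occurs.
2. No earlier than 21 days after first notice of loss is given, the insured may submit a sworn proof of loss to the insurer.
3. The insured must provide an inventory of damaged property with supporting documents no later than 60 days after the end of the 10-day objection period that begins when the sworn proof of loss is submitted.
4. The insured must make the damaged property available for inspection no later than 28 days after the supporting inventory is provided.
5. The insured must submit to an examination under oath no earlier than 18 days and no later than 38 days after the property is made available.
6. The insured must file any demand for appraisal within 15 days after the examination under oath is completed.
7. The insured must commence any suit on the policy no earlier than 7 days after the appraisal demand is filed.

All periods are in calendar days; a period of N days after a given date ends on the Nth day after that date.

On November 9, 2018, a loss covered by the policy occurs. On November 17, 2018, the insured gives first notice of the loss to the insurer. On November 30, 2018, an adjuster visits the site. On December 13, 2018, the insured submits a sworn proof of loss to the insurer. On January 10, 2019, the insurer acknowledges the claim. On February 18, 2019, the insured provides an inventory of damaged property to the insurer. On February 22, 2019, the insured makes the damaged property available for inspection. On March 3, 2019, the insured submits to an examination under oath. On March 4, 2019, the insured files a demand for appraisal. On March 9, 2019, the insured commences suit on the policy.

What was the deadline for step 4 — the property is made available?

March 18, 2019

Step 4 runs from February 18, 2019, when the supporting inventory is provided. 28 days after February 18, 2019 is March 18, 2019.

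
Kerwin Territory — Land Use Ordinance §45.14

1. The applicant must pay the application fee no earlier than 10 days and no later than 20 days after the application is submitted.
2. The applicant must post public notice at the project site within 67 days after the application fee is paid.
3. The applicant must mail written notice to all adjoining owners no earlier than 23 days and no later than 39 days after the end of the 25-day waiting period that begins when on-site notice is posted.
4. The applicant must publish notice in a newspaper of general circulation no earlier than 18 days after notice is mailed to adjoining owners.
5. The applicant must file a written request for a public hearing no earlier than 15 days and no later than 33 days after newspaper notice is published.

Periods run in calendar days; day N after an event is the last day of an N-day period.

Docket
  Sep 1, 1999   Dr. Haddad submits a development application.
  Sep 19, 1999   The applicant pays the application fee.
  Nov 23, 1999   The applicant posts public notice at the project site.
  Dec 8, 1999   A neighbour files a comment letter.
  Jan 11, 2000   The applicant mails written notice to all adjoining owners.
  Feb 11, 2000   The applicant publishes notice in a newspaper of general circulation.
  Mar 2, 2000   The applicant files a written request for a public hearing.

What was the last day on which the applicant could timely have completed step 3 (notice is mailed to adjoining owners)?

Jan 26, 2000

On-site notice is posted on Nov 23, 1999; the 25-day waiting period therefore ends Dec 18, 1999, and step 3 runs from that date. The window is 23–39 days after Dec 18, 1999; it closes on Jan 26, 2000.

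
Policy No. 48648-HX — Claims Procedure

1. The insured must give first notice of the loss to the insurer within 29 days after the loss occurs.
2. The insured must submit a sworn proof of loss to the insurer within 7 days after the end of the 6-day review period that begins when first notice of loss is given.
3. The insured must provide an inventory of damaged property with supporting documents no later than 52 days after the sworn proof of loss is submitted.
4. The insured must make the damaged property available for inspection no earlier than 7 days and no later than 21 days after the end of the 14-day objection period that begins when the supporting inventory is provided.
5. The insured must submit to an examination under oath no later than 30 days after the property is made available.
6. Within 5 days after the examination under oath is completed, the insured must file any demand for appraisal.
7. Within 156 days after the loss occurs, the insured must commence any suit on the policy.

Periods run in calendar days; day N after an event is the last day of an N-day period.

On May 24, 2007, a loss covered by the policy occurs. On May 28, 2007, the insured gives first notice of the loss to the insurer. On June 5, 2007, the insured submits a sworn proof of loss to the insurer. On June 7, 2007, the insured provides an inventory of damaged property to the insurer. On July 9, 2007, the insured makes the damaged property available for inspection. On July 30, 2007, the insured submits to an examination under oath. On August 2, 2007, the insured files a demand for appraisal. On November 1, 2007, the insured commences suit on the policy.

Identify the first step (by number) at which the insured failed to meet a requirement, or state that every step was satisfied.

Step 1: 29 days after May 24, 2007 (when the loss occurs) is June 22, 2007; completed May 28, 2007, before the deadline.
Step 2: 7 days after June 3, 2007 (end of the 6-day review period, which began when first notice of loss is given on May 28, 2007) is June 10, 2007; done June 5, 2007 — timely.
Step 3: 52 days after June 5, 2007 (when the sworn proof of loss is submitted) is July 27, 2007; completed June 7, 2007, before the deadline.
Step 4: the window is 7–21 days after June 21, 2007 (end of the 14-day objection period, which began when the supporting inventory is provided on June 7, 2007), so June 28, 2007 through July 12, 2007; done July 9, 2007, which is between those dates.
Step 5: 30 days after July 9, 2007 (when the property is made available) is August 8, 2007; done July 30, 2007 — timely.
Step 6: 5 days after July 30, 2007 (when the examination under oath is completed) is August 4, 2007; completed August 2, 2007, before the deadline.
Step 7: 156 days after May 24, 2007 (when the loss occurs) is October 27, 2007; not done until November 1, 2007, 5 days after the deadline.

Step 7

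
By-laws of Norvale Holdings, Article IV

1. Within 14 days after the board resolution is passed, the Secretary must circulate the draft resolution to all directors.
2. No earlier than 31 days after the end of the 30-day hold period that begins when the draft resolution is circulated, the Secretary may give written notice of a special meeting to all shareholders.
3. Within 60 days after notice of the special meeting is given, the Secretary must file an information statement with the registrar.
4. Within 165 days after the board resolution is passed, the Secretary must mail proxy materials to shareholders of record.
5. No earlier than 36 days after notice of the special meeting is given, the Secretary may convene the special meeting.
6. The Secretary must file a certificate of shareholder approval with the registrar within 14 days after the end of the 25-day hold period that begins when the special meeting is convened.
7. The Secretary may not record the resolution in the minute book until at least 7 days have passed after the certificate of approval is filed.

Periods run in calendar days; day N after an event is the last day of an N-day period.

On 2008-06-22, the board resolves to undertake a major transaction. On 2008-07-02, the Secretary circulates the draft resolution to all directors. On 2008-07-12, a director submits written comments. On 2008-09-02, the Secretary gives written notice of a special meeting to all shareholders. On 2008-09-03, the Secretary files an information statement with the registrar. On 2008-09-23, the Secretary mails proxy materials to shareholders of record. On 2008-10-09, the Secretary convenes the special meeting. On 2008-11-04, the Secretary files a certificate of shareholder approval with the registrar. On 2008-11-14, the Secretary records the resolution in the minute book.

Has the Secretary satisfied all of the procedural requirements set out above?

Yes

Step 1: 14 days after 2008-06-22 (when the board resolution is passed) is 2008-07-06; 2008-07-02 is within that limit.
Step 2: the earliest permitted date is 31 days after 2008-08-01 (end of the 30-day hold period, which began when the draft resolution is circulated on 2008-07-02), i.e. 2008-09-01; done 2008-09-02, after the minimum wait.
Step 3: 60 days after 2008-09-02 (when notice of the special meeting is given) is 2008-11-01; done 2008-09-03 — timely.
Step 4: 165 days after 2008-06-22 (when the board resolution is passed) is 2008-12-04; done 2008-09-23 — timely.
Step 5: the earliest permitted date is 36 days after 2008-09-02 (when notice of the special meeting is given), i.e. 2008-10-08; done 2008-10-09 — permitted.
Step 6: 14 days after 2008-11-03 (end of the 25-day hold period, which began when the special meeting is convened on 2008-10-09) is 2008-11-17; done 2008-11-04 — timely.
Step 7: the earliest permitted date is 7 days after 2008-11-04 (when the certificate of approval is filed), i.e. 2008-11-11; 2008-11-14 is on or after that date.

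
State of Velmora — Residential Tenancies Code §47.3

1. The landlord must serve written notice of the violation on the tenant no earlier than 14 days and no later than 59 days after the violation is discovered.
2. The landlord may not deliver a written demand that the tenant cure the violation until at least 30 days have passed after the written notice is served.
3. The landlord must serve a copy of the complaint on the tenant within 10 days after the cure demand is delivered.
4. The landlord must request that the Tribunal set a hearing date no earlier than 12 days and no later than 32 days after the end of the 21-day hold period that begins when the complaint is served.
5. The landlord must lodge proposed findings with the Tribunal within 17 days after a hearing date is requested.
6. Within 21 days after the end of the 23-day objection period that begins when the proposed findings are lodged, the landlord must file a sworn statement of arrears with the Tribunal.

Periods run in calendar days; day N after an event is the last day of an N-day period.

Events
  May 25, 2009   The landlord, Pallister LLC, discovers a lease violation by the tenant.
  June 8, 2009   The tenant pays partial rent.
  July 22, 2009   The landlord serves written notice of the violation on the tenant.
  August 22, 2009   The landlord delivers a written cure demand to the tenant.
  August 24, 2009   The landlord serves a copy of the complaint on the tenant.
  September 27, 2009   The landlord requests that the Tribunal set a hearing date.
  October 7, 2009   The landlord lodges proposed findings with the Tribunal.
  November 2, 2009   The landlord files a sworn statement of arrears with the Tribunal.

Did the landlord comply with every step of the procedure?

Step 1 — 14 and 59 days from May 25, 2009 (when the violation is discovered) are June 8, 2009 and July 23, 2009 respectively; July 22, 2009 falls inside that range.
Step 2 — must wait 30 days from July 22, 2009 (when the written notice is served), so not before August 21, 2009; done August 22, 2009, after the minimum wait.
Step 3 — counting 10 days from August 22, 2009 (when the cure demand is delivered) gives a deadline of September 1, 2009; done August 24, 2009 — timely.
Step 4 — 12 and 32 days from September 14, 2009 (end of the 21-day hold period, which began when the complaint is served on August 24, 2009) are September 26, 2009 and October 16, 2009 respectively; done September 27, 2009 — within the window.
Step 5 — counting 17 days from September 27, 2009 (when a hearing date is requested) gives a deadline of October 14, 2009; completed October 7, 2009, before the deadline.
Step 6 — counting 21 days from October 30, 2009 (end of the 23-day objection period, which began when the proposed findings are lodged on October 7, 2009) gives a deadline of November 20, 2009; completed November 2, 2009, before the deadline.

Yes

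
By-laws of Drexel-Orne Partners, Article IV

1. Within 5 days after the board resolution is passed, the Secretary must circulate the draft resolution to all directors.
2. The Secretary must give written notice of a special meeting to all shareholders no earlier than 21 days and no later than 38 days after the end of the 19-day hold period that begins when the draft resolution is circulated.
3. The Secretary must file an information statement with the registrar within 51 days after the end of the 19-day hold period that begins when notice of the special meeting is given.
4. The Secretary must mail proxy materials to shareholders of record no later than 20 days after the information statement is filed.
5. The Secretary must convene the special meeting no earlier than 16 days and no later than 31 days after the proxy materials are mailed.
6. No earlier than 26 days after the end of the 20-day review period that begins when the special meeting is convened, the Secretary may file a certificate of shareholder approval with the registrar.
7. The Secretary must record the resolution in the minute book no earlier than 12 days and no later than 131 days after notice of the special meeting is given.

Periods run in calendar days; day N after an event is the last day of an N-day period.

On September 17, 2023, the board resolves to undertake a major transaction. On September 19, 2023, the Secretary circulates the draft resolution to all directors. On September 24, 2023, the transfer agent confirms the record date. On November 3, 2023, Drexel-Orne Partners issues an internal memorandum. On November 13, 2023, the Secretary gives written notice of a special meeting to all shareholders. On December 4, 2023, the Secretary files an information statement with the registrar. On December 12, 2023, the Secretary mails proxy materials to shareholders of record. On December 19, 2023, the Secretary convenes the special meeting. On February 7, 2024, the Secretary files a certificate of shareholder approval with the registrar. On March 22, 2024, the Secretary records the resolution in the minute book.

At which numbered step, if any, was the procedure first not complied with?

Step 5

(1) due by September 17, 2023 + 5 days = September 22, 2023; done September 19, 2023 — timely.
(2) the permitted window runs from October 8, 2023 + 21 = October 29, 2023 to October 8, 2023 + 38 = November 15, 2023; done November 13, 2023, which is between those dates.
(3) due by December 2, 2023 + 51 days = January 22, 2024; completed December 4, 2023, before the deadline.
(4) due by December 4, 2023 + 20 days = December 24, 2023; December 12, 2023 is within that limit.
(5) the permitted window runs from December 12, 2023 + 16 = December 28, 2023 to December 12, 2023 + 31 = January 12, 2024; done December 19, 2023 — 9 days before the window opened.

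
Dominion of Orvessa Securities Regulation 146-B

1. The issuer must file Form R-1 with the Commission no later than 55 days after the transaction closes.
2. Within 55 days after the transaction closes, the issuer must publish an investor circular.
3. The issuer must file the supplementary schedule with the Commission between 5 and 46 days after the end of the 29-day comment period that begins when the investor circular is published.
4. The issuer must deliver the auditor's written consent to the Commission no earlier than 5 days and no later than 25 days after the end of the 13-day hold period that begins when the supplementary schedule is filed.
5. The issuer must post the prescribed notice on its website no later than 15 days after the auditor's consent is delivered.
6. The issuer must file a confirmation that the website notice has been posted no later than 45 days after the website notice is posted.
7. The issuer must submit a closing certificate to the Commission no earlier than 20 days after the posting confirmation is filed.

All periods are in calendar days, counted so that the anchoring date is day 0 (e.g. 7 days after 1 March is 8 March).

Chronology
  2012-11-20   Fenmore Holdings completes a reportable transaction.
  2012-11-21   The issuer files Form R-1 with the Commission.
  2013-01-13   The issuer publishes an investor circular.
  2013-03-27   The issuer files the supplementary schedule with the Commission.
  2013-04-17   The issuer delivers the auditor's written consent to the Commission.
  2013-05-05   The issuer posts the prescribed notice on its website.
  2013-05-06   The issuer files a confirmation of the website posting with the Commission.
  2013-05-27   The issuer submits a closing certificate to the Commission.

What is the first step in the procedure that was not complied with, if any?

Step 5

(1) due by 2012-11-20 + 55 days = 2013-01-14; 2012-11-21 is within that limit.
(2) due by 2012-11-20 + 55 days = 2013-01-14; done 2013-01-13 — timely.
(3) the permitted window runs from 2013-02-11 + 5 = 2013-02-16 to 2013-02-11 + 46 = 2013-03-29; done 2013-03-27 — within the window.
(4) the permitted window runs from 2013-04-09 + 5 = 2013-04-14 to 2013-04-09 + 25 = 2013-05-04; done 2013-04-17, which is between those dates.
(5) due by 2013-04-17 + 15 days = 2013-05-02; done 2013-05-05 — 3 days late.
The analysis stops there.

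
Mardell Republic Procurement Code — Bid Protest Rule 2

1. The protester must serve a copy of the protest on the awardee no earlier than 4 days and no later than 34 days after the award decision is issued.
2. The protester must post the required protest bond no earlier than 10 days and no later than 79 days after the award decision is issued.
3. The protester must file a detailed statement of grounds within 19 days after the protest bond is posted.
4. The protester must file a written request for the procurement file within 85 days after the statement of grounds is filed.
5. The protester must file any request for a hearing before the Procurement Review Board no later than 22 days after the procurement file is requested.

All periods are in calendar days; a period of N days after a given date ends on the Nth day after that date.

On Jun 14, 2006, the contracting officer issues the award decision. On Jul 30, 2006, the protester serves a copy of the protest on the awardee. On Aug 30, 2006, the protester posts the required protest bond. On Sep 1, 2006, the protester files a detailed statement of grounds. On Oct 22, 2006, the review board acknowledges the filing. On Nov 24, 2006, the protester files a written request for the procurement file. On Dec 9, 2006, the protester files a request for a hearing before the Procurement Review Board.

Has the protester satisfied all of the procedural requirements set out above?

Step 1: the window is 4–34 days after Jun 14, 2006 (when the award decision is issued), so Jun 18, 2006 through Jul 18, 2006; done Jul 30, 2006 — 12 days after the window closed.
The analysis stops there.

No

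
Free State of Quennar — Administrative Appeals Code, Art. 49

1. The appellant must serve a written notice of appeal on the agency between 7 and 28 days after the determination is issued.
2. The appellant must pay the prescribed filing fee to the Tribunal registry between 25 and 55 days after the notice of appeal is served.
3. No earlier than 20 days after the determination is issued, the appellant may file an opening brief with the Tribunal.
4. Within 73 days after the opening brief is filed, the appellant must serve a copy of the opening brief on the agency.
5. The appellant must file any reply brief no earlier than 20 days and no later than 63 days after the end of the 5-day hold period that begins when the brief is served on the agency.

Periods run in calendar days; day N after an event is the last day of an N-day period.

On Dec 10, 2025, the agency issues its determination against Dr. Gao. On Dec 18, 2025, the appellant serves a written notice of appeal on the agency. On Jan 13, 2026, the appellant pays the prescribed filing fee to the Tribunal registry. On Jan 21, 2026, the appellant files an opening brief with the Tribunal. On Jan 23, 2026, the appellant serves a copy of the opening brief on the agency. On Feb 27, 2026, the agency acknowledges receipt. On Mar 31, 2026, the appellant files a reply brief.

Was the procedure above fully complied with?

Step 1 — 7 and 28 days from Dec 10, 2025 (when the determination is issued) are Dec 17, 2025 and Jan 7, 2026 respectively; done Dec 18, 2025 — within the window.
Step 2 — 25 and 55 days from Dec 18, 2025 (when the notice of appeal is served) are Jan 12, 2026 and Feb 11, 2026 respectively; done Jan 13, 2026 — within the window.
Step 3 — must wait 20 days from Dec 10, 2025 (when the determination is issued), so not before Dec 30, 2025; Jan 21, 2026 is on or after that date.
Step 4 — counting 73 days from Jan 21, 2026 (when the opening brief is filed) gives a deadline of Apr 4, 2026; done Jan 23, 2026 — timely.
Step 5 — 20 and 63 days from Jan 28, 2026 (end of the 5-day hold period, which began when the brief is served on the agency on Jan 23, 2026) are Feb 17, 2026 and Apr 1, 2026 respectively; done Mar 31, 2026, which is between those dates.

Yes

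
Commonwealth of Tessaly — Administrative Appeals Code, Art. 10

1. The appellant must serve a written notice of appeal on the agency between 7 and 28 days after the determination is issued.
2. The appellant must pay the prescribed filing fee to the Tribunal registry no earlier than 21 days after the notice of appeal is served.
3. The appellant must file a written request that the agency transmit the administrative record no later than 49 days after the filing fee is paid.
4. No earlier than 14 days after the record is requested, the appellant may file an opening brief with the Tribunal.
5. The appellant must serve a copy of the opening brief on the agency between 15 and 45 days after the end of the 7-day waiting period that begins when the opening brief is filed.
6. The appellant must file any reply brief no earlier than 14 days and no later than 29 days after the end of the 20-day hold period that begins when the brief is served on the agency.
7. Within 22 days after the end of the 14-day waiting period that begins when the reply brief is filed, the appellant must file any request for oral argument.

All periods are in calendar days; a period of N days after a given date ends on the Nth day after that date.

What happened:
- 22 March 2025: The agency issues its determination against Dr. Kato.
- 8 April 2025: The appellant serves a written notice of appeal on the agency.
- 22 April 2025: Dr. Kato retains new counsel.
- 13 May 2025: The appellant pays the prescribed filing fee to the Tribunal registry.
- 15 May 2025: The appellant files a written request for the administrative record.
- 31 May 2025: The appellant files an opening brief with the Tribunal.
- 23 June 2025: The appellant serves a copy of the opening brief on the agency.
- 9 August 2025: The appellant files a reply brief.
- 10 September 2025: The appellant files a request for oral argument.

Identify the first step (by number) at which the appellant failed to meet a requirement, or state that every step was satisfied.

None — every step was satisfied

Step 1: the window is 7–28 days after 22 March 2025 (when the determination is issued), so 29 March 2025 through 19 April 2025; done 8 April 2025 — within the window.
Step 2: the earliest permitted date is 21 days after 8 April 2025 (when the notice of appeal is served), i.e. 29 April 2025; 13 May 2025 is on or after that date.
Step 3: 49 days after 13 May 2025 (when the filing fee is paid) is 1 July 2025; done 15 May 2025 — timely.
Step 4: the earliest permitted date is 14 days after 15 May 2025 (when the record is requested), i.e. 29 May 2025; 31 May 2025 is on or after that date.
Step 5: the window is 15–45 days after 7 June 2025 (end of the 7-day waiting period, which began when the opening brief is filed on 31 May 2025), so 22 June 2025 through 22 July 2025; done 23 June 2025, which is between those dates.
Step 6: the window is 14–29 days after 13 July 2025 (end of the 20-day hold period, which began when the brief is served on the agency on 23 June 2025), so 27 July 2025 through 11 August 2025; done 9 August 2025 — within the window.
Step 7: 22 days after 23 August 2025 (end of the 14-day waiting period, which began when the reply brief is filed on 9 August 2025) is 14 September 2025; 10 September 2025 is within that limit.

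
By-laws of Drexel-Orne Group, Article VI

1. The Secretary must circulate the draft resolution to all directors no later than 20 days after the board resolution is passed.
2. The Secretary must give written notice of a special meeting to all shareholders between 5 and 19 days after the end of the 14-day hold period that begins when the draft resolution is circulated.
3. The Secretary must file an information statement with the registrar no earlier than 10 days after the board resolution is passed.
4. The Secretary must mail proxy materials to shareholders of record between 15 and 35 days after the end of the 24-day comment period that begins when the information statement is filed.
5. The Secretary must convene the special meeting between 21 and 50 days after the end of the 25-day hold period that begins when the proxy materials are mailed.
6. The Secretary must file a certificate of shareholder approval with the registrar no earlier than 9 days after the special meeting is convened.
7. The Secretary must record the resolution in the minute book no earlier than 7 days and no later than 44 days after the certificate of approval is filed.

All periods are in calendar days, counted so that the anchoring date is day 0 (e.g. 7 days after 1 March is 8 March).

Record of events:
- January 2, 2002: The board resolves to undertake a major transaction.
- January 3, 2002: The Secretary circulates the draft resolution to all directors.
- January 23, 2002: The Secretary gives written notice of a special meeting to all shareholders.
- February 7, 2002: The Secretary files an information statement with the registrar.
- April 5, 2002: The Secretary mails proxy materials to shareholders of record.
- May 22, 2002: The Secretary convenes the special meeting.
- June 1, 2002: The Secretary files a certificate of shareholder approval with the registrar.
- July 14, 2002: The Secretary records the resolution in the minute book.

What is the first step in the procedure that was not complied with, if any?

Step 1 — counting 20 days from January 2, 2002 (when the board resolution is passed) gives a deadline of January 22, 2002; completed January 3, 2002, before the deadline.
Step 2 — 5 and 19 days from January 17, 2002 (end of the 14-day hold period, which began when the draft resolution is circulated on January 3, 2002) are January 22, 2002 and February 5, 2002 respectively; January 23, 2002 falls inside that range.
Step 3 — must wait 10 days from January 2, 2002 (when the board resolution is passed), so not before January 12, 2002; done February 7, 2002, after the minimum wait.
Step 4 — 15 and 35 days from March 3, 2002 (end of the 24-day comment period, which began when the information statement is filed on February 7, 2002) are March 18, 2002 and April 7, 2002 respectively; April 5, 2002 falls inside that range.
Step 5 — 21 and 50 days from April 30, 2002 (end of the 25-day hold period, which began when the proxy materials are mailed on April 5, 2002) are May 21, 2002 and June 19, 2002 respectively; May 22, 2002 falls inside that range.
Step 6 — must wait 9 days from May 22, 2002 (when the special meeting is convened), so not before May 31, 2002; done June 1, 2002 — permitted.
Step 7 — 7 and 44 days from June 1, 2002 (when the certificate of approval is filed) are June 8, 2002 and July 15, 2002 respectively; done July 14, 2002, which is between those dates.

None — every step was satisfied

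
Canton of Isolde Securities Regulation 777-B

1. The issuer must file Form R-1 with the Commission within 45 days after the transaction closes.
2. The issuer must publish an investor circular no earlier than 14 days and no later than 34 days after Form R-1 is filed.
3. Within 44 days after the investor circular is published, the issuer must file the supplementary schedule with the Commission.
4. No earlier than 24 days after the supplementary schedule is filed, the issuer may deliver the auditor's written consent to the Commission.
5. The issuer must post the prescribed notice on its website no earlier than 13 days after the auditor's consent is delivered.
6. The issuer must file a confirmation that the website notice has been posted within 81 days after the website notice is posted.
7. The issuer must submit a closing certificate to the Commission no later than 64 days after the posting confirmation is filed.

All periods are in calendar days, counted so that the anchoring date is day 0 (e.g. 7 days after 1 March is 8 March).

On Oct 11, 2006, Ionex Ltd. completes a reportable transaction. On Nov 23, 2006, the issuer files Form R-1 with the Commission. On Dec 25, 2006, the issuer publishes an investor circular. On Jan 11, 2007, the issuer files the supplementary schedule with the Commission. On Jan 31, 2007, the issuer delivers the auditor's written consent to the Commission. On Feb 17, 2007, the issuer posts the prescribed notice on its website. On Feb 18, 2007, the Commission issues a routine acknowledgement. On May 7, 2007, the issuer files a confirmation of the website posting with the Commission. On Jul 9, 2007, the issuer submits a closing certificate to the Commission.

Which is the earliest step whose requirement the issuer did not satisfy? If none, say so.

(1) due by Oct 11, 2006 + 45 days = Nov 25, 2006; done Nov 23, 2006 — timely.
(2) the permitted window runs from Nov 23, 2006 + 14 = Dec 7, 2006 to Nov 23, 2006 + 34 = Dec 27, 2006; done Dec 25, 2006, which is between those dates.
(3) due by Dec 25, 2006 + 44 days = Feb 7, 2007; Jan 11, 2007 is within that limit.
(4) permitted from Jan 11, 2007 + 24 days = Feb 4, 2007 onward; done Jan 31, 2007 — 4 days too early.

Step 4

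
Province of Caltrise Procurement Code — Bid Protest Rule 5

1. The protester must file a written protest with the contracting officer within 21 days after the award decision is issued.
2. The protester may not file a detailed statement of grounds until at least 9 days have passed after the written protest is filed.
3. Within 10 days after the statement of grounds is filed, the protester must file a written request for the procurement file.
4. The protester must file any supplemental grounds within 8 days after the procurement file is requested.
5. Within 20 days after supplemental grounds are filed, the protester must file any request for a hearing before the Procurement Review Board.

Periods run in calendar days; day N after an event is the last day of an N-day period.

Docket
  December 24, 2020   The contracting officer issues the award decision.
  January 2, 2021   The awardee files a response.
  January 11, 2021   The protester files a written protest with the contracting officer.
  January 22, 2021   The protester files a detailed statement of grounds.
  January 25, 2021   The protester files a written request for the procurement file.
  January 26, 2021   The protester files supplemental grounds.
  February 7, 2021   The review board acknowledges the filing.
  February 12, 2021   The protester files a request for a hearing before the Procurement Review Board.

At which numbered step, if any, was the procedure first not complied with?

None — every step was satisfied

Step 1 — counting 21 days from December 24, 2020 (when the award decision is issued) gives a deadline of January 14, 2021; January 11, 2021 is within that limit.
Step 2 — must wait 9 days from January 11, 2021 (when the written protest is filed), so not before January 20, 2021; January 22, 2021 is on or after that date.
Step 3 — counting 10 days from January 22, 2021 (when the statement of grounds is filed) gives a deadline of February 1, 2021; January 25, 2021 is within that limit.
Step 4 — counting 8 days from January 25, 2021 (when the procurement file is requested) gives a deadline of February 2, 2021; done January 26, 2021 — timely.
Step 5 — counting 20 days from January 26, 2021 (when supplemental grounds are filed) gives a deadline of February 15, 2021; completed February 12, 2021, before the deadline.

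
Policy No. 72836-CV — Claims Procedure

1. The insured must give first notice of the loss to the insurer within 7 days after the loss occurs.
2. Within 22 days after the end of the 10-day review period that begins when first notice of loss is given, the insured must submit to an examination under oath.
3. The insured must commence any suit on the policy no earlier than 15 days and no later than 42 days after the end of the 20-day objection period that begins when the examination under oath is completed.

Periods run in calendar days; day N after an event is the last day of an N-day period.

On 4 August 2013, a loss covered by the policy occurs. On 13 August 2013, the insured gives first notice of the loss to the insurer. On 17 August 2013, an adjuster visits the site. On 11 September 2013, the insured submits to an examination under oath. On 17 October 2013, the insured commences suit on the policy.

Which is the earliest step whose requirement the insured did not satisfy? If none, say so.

Step 1

Step 1 — counting 7 days from 4 August 2013 (when the loss occurs) gives a deadline of 11 August 2013; not done until 13 August 2013, 2 days after the deadline.
The analysis stops there.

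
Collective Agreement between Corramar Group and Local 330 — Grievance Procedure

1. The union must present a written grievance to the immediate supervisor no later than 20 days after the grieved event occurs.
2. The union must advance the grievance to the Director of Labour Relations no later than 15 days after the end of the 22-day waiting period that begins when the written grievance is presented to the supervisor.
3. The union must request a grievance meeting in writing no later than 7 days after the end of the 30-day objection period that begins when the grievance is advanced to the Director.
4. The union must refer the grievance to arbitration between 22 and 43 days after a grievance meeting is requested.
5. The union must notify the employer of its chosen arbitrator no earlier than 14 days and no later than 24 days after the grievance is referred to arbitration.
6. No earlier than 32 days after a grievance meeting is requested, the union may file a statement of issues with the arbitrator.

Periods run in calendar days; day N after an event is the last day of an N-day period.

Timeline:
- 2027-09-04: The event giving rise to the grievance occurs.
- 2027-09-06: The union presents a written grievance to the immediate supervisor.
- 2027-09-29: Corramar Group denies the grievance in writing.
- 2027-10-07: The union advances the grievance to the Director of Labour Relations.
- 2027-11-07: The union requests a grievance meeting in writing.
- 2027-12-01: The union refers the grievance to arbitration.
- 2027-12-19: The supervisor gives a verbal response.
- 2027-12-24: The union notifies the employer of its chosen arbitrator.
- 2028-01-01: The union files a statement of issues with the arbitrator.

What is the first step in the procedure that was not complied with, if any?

None — every step was satisfied

Step 1: 20 days after 2027-09-04 (when the grieved event occurs) is 2027-09-24; completed 2027-09-06, before the deadline.
Step 2: 15 days after 2027-09-28 (end of the 22-day waiting period, which began when the written grievance is presented to the supervisor on 2027-09-06) is 2027-10-13; completed 2027-10-07, before the deadline.
Step 3: 7 days after 2027-11-06 (end of the 30-day objection period, which began when the grievance is advanced to the Director on 2027-10-07) is 2027-11-13; 2027-11-07 is within that limit.
Step 4: the window is 22–43 days after 2027-11-07 (when a grievance meeting is requested), so 2027-11-29 through 2027-12-20; done 2027-12-01 — within the window.
Step 5: the window is 14–24 days after 2027-12-01 (when the grievance is referred to arbitration), so 2027-12-15 through 2027-12-25; 2027-12-24 falls inside that range.
Step 6: the earliest permitted date is 32 days after 2027-11-07 (when a grievance meeting is requested), i.e. 2027-12-09; done 2028-01-01 — permitted.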